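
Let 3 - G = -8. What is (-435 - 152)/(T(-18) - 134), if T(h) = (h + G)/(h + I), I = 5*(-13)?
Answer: 48721/11115 ≈ 4.3834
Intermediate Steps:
I = -65
G = 11 (G = 3 - 1*(-8) = 3 + 8 = 11)
T(h) = (11 + h)/(-65 + h) (T(h) = (h + 11)/(h - 65) = (11 + h)/(-65 + h))
(-435 - 152)/(T(-18) - 134) = (-435 - 152)/((11 - 18)/(-65 - 18) - 134) = -587/(-7/(-83) - 134) = -587/(-1/83*(-7) - 134) = -587/(7/83 - 134) = -587/(-11115/83) = -587*(-83/11115) = 48721/11115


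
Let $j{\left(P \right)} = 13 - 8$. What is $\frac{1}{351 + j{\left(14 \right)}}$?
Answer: $\frac{1}{356} \approx 0.002809$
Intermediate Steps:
$j{\left(P \right)} = 5$ ($j{\left(P \right)} = 13 - 8 = 5$)
$\frac{1}{351 + j{\left(14 \right)}} = \frac{1}{351 + 5} = \frac{1}{356}$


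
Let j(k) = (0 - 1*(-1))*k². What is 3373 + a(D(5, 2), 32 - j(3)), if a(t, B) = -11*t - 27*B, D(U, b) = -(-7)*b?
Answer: 2598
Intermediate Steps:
D(U, b) = 7*b
j(k) = k² (j(k) = (0 + 1)*k² = 1*k² = k²)
a(t, B) = -27*B - 11*t
3373 + a(D(5, 2), 32 - j(3)) = 3373 + (-27*(32 - 1*3²) - 77*2) = 3373 + (-27*(32 - 1*9) - 11*14) = 3373 + (-27*(32 - 9) - 154) = 3373 + (-27*23 - 154) = 3373 + (-621 - 154) = 3373 - 775 = 2598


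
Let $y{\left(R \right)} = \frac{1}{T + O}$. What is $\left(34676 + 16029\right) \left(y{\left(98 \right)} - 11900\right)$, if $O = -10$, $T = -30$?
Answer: $- \frac{4827126141}{8} \approx -6.0339 \cdot 10^{8}$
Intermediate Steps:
$y{\left(R \right)} = - \frac{1}{40}$ ($y{\left(R \right)} = \frac{1}{-30 - 10} = \frac{1}{-40} = - \frac{1}{40}$)
$\left(34676 + 16029\right) \left(y{\left(98 \right)} - 11900\right) = \left(34676 + 16029\right) \left(- \frac{1}{40} - 11900\right) = 50705 \left(- \frac{476001}{40}\right) = - \frac{4827126141}{8}$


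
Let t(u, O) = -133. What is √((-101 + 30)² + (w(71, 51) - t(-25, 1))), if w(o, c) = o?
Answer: √5245 ≈ 72.422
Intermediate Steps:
√((-101 + 30)² + (w(71, 51) - t(-25, 1))) = √((-101 + 30)² + (71 - 1*(-133))) = √((-71)² + (71 + 133)) = √(5041 + 204) = √5245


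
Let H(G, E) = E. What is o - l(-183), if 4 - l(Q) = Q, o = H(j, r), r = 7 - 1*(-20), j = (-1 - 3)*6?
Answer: -160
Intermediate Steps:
j = -24 (j = -4*6 = -24)
r = 27 (r = 7 + 20 = 27)
o = 27
l(Q) = 4 - Q
o - l(-183) = 27 - (4 - 1*(-183)) = 27 - (4 + 183) = 27 - 1*187 = 27 - 187 = -160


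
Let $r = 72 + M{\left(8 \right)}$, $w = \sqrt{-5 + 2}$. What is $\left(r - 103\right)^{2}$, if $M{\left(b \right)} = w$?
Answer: $\left(31 - i \sqrt{3}\right)^{2} \approx 958.0 - 107.39 i$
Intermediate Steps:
$w = i \sqrt{3}$ ($w = \sqrt{-3} = i \sqrt{3} \approx 1.732 i$)
$M{\left(b \right)} = i \sqrt{3}$
$r = 72 + i \sqrt{3} \approx 72.0 + 1.732 i$
$\left(r - 103\right)^{2} = \left(\left(72 + i \sqrt{3}\right) - 103\right)^{2} = \left(-31 + i \sqrt{3}\right)^{2}$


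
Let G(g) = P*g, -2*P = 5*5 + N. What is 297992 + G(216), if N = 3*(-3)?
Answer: 296264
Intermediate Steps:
N = -9
P = -8 (P = -(5*5 - 9)/2 = -(25 - 9)/2 = -½*16 = -8)
G(g) = -8*g
297992 + G(216) = 297992 - 8*216 = 297992 - 1728 = 296264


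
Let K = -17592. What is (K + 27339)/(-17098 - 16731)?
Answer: -9747/33829 ≈ -0.28813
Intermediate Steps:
(K + 27339)/(-17098 - 16731) = (-17592 + 27339)/(-17098 - 16731) = 9747/(-33829) = 9747*(-1/33829) = -9747/33829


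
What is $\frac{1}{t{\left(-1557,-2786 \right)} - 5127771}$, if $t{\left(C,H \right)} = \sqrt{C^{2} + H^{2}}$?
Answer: $- \frac{5127771}{26294025242396} - \frac{\sqrt{10186045}}{26294025242396} \approx -1.9514 \cdot 10^{-7}$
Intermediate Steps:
$\frac{1}{t{\left(-1557,-2786 \right)} - 5127771} = \frac{1}{\sqrt{\left(-1557\right)^{2} + \left(-2786\right)^{2}} - 5127771} = \frac{1}{\sqrt{2424249 + 7761796} - 5127771} = \frac{1}{\sqrt{10186045} - 5127771} = \frac{1}{-5127771 + \sqrt{10186045}}$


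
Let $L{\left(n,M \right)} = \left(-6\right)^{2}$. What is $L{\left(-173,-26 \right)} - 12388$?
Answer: $-12352$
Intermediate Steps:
$L{\left(n,M \right)} = 36$
$L{\left(-173,-26 \right)} - 12388 = 36 - 12388 = -12352$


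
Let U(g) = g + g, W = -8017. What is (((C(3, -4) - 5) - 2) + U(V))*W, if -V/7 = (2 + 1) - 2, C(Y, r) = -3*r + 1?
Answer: 64136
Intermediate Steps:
C(Y, r) = 1 - 3*r
V = -7 (V = -7*((2 + 1) - 2) = -7*(3 - 2) = -7*1 = -7)
U(g) = 2*g
(((C(3, -4) - 5) - 2) + U(V))*W = ((((1 - 3*(-4)) - 5) - 2) + 2*(-7))*(-8017) = ((((1 + 12) - 5) - 2) - 14)*(-8017) = (((13 - 5) - 2) - 14)*(-8017) = ((8 - 2) - 14)*(-8017) = (6 - 14)*(-8017) = -8*(-8017) = 64136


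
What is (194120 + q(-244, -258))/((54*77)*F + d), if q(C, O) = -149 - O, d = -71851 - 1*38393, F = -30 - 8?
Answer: -64743/89416 ≈ -0.72406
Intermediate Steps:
F = -38
d = -110244 (d = -71851 - 38393 = -110244)
(194120 + q(-244, -258))/((54*77)*F + d) = (194120 + (-149 - 1*(-258)))/((54*77)*(-38) - 110244) = (194120 + (-149 + 258))/(4158*(-38) - 110244) = (194120 + 109)/(-158004 - 110244) = 194229/(-268248) = 194229*(-1/268248) = -64743/89416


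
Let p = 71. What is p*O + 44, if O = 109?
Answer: 7783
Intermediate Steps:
p*O + 44 = 71*109 + 44 = 7739 + 44 = 7783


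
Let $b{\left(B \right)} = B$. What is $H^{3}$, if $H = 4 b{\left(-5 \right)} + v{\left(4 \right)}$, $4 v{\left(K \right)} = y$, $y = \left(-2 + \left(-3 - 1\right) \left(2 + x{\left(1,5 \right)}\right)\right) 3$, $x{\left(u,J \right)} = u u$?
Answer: $- \frac{226981}{8} \approx -28373.0$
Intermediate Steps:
$x{\left(u,J \right)} = u^{2}$
$y = -42$ ($y = \left(-2 + \left(-3 - 1\right) \left(2 + 1^{2}\right)\right) 3 = \left(-2 - 4 \left(2 + 1\right)\right) 3 = \left(-2 - 12\right) 3 = \left(-14\right) 3 = -42$)
$v{\left(K \right)} = - \frac{21}{2}$ ($v{\left(K \right)} = \frac{1}{4} \left(-42\right) = - \frac{21}{2}$)
$H = - \frac{61}{2}$ ($H = 4 \left(-5\right) - \frac{21}{2} = -20 - \frac{21}{2} = - \frac{61}{2} \approx -30.5$)
$H^{3} = \left(- \frac{61}{2}\right)^{3} = - \frac{226981}{8}$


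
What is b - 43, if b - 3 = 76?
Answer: 36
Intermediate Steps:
b = 79 (b = 3 + 76 = 79)
b - 43 = 79 - 43 = 36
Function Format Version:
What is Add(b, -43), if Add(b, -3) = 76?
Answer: 36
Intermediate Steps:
b = 79 (b = Add(3, 76) = 79)
Add(b, -43) = Add(79, -43) = 36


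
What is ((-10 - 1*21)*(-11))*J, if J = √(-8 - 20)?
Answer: 682*I*√7 ≈ 1804.4*I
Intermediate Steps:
J = 2*I*√7 (J = √(-28) = 2*I*√7 ≈ 5.2915*I)
((-10 - 1*21)*(-11))*J = ((-10 - 1*21)*(-11))*(2*I*√7) = ((-10 - 21)*(-11))*(2*I*√7) = (-31*(-11))*(2*I*√7) = 341*(2*I*√7) = 682*I*√7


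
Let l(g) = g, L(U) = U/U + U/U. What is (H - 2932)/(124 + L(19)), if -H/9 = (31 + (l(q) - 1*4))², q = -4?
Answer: -1099/18 ≈ -61.056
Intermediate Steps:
L(U) = 2 (L(U) = 1 + 1 = 2)
H = -4761 (H = -9*(31 + (-4 - 1*4))² = -9*(31 + (-4 - 4))² = -9*(31 - 8)² = -9*23² = -9*529 = -4761)
(H - 2932)/(124 + L(19)) = (-4761 - 2932)/(124 + 2) = -7693/126 = -7693*1/126 = -1099/18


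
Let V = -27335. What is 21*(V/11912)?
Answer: -574035/11912 ≈ -48.190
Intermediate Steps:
21*(V/11912) = 21*(-27335/11912) = -574035/11912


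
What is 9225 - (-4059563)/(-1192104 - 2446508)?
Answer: 33562136137/3638612 ≈ 9223.9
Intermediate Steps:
9225 - (-4059563)/(-1192104 - 2446508) = 9225 - (-4059563)/(-3638612) = 9225 - (-4059563)*(-1)/3638612 = 9225 - 1*4059563/3638612 = 9225 - 4059563/3638612 = 33562136137/3638612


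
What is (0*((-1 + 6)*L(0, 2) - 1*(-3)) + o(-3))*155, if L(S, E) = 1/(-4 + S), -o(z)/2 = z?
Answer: 930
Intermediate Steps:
o(z) = -2*z
(0*((-1 + 6)*L(0, 2) - 1*(-3)) + o(-3))*155 = (0*((-1 + 6)/(-4 + 0) - 1*(-3)) - 2*(-3))*155 = (0*(5/(-4) + 3) + 6)*155 = (0*(5*(-1/4) + 3) + 6)*155 = (0*(-5/4 + 3) + 6)*155 = (0*(7/4) + 6)*155 = (0 + 6)*155 = 6*155 = 930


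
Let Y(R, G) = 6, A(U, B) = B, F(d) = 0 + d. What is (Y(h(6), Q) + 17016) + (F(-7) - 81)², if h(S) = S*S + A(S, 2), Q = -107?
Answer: 24766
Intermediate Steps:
F(d) = d
h(S) = 2 + S² (h(S) = S*S + 2 = S² + 2 = 2 + S²)
(Y(h(6), Q) + 17016) + (F(-7) - 81)² = (6 + 17016) + (-7 - 81)² = 17022 + (-88)² = 17022 + 7744 = 24766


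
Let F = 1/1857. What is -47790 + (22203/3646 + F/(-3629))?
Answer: -1174078736913907/24570587238 ≈ -47784.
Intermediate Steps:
F = 1/1857 ≈ 0.00053850
-47790 + (22203/3646 + F/(-3629)) = -47790 + (22203/3646 + (1/1857)/(-3629)) = -47790 + (22203*(1/3646) + (1/1857)*(-1/3629)) = -47790 + (22203/3646 - 1/6739053) = -47790 + 149627190113/24570587238 = -1174078736913907/24570587238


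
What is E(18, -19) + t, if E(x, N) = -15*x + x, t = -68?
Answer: -320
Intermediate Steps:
E(x, N) = -14*x
E(18, -19) + t = -14*18 - 68 = -252 - 68 = -320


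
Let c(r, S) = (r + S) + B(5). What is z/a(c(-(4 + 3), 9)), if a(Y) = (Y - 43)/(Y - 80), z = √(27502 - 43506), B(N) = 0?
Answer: 156*I*√4001/41 ≈ 240.67*I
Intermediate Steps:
c(r, S) = S + r (c(r, S) = (r + S) + 0 = (S + r) + 0 = S + r)
z = 2*I*√4001 (z = √(-16004) = 2*I*√4001 ≈ 126.51*I)
a(Y) = (-43 + Y)/(-80 + Y)
z/a(c(-(4 + 3), 9)) = (2*I*√4001)/(((-43 + (9 - (4 + 3)))/(-80 + (9 - (4 + 3))))) = (2*I*√4001)/(((-43 + (9 - 1*7))/(-80 + (9 - 1*7)))) = (2*I*√4001)/(((-43 + (9 - 7))/(-80 + (9 - 7)))) = (2*I*√4001)/(((-43 + 2)/(-80 + 2))) = (2*I*√4001)/((-41/(-78))) = (2*I*√4001)/((-1/78*(-41))) = (2*I*√4001)/(41/78) = (2*I*√4001)*(78/41) = 156*I*√4001/41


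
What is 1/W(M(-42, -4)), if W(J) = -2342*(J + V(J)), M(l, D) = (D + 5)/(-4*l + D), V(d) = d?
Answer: -41/1171 ≈ -0.035013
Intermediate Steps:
M(l, D) = (5 + D)/(D - 4*l)
W(J) = -4684*J (W(J) = -2342*(J + J) = -4684*J)
1/W(M(-42, -4)) = 1/(-4684*(5 - 4)/(-4 - 4*(-42))) = 1/(-4684/(-4 + 168)) = 1/(-4684/164) = 1/(-1171/41) = -41/1171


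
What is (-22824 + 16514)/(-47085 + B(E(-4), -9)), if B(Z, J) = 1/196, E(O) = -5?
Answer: 1236760/9228659 ≈ 0.13401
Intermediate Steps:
B(Z, J) = 1/196
(-22824 + 16514)/(-47085 + B(E(-4), -9)) = (-22824 + 16514)/(-47085 + 1/196) = -6310/(-9228659/196) = -6310*(-196/9228659) = 1236760/9228659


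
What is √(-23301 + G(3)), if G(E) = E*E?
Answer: 6*I*√647 ≈ 152.62*I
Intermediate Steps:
G(E) = E²
√(-23301 + G(3)) = √(-23301 + 3²) = √(-23301 + 9) = √(-23292) = 6*I*√647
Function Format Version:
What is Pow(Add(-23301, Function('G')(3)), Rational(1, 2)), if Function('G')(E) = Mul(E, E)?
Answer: Mul(6, I, Pow(647, Rational(1, 2))) ≈ Mul(152.62, I)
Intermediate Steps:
Function('G')(E) = Pow(E, 2)
Pow(Add(-23301, Function('G')(3)), Rational(1, 2)) = Pow(Add(-23301, Pow(3, 2)), Rational(1, 2)) = Pow(Add(-23301, 9), Rational(1, 2)) = Pow(-23292, Rational(1, 2)) = Mul(6, I, Pow(647, Rational(1, 2)))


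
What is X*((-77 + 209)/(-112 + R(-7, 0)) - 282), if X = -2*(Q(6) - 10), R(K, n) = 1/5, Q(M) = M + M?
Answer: 633192/559 ≈ 1132.7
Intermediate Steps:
Q(M) = 2*M
R(K, n) = ⅕
X = -4 (X = -2*(2*6 - 10) = -2*(12 - 10) = -2*2 = -4)
X*((-77 + 209)/(-112 + R(-7, 0)) - 282) = -4*((-77 + 209)/(-112 + ⅕) - 282) = -4*(132/(-559/5) - 282) = -4*(132*(-5/559) - 282) = -4*(-660/559 - 282) = -4*(-158298/559) = 633192/559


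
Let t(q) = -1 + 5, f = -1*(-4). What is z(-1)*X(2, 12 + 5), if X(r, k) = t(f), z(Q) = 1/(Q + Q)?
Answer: -2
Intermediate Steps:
f = 4
t(q) = 4
z(Q) = 1/(2*Q)
X(r, k) = 4
z(-1)*X(2, 12 + 5) = ((½)/(-1))*4 = ((½)*(-1))*4 = -½*4 = -2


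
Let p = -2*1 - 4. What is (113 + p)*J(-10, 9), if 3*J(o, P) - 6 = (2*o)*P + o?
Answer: -19688/3 ≈ -6562.7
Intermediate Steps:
p = -6 (p = -2 - 4 = -6)
J(o, P) = 2 + o/3 + 2*P*o/3 (J(o, P) = 2 + ((2*o)*P + o)/3 = 2 + (2*P*o + o)/3 = 2 + (o + 2*P*o)/3 = 2 + (o/3 + 2*P*o/3) = 2 + o/3 + 2*P*o/3)
(113 + p)*J(-10, 9) = (113 - 6)*(2 + (⅓)*(-10) + (⅔)*9*(-10)) = 107*(2 - 10/3 - 60) = 107*(-184/3) = -19688/3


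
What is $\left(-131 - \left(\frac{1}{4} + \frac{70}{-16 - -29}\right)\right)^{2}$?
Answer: $\frac{50481025}{2704} \approx 18669.0$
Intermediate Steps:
$\left(-131 - \left(\frac{1}{4} + \frac{70}{-16 - -29}\right)\right)^{2} = \left(-131 - \left(\frac{1}{4} + \frac{70}{-16 + 29}\right)\right)^{2} = \left(-131 - \left(\frac{1}{4} + \frac{70}{13}\right)\right)^{2} = \left(-131 - \frac{293}{52}\right)^{2} = \left(- \frac{7105}{52}\right)^{2} = \frac{50481025}{2704}$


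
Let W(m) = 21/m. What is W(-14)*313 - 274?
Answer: -1487/2 ≈ -743.50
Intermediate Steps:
W(-14)*313 - 274 = (21/(-14))*313 - 274 = (21*(-1/14))*313 - 274 = -3/2*313 - 274 = -939/2 - 274 = -1487/2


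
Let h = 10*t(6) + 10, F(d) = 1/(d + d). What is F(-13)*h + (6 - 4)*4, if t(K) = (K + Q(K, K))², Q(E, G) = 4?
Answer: -401/13 ≈ -30.846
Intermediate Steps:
F(d) = 1/(2*d)
t(K) = (4 + K)² (t(K) = (K + 4)² = (4 + K)²)
h = 1010 (h = 10*(4 + 6)² + 10 = 10*10² + 10 = 10*100 + 10 = 1000 + 10 = 1010)
F(-13)*h + (6 - 4)*4 = ((½)/(-13))*1010 + (6 - 4)*4 = ((½)*(-1/13))*1010 + 2*4 = -1/26*1010 + 8 = -505/13 + 8 = -401/13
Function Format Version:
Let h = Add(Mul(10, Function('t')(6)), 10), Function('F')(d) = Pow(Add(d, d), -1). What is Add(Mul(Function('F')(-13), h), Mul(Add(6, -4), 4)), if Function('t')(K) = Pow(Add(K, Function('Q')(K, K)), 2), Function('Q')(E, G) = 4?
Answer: Rational(-401, 13) ≈ -30.846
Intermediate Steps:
Function('F')(d) = Mul(Rational(1, 2), Pow(d, -1)) (Function('F')(d) = Pow(Mul(2, d), -1) = Mul(Rational(1, 2), Pow(d, -1)))
Function('t')(K) = Pow(Add(4, K), 2) (Function('t')(K) = Pow(Add(K, 4), 2) = Pow(Add(4, K), 2))
h = 1010 (h = Add(Mul(10, Pow(Add(4, 6), 2)), 10) = Add(Mul(10, Pow(10, 2)), 10) = Add(Mul(10, 100), 10) = Add(1000, 10) = 1010)
Add(Mul(Function('F')(-13), h), Mul(Add(6, -4), 4)) = Add(Mul(Mul(Rational(1, 2), Pow(-13, -1)), 1010), Mul(Add(6, -4), 4)) = Add(Mul(Mul(Rational(1, 2), Rational(-1, 13)), 1010), Mul(2, 4)) = Add(Mul(Rational(-1, 26), 1010), 8) = Add(Rational(-505, 13), 8) = Rational(-401, 13)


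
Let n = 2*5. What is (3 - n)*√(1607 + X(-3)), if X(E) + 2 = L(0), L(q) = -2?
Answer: -7*√1603 ≈ -280.26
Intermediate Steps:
n = 10
X(E) = -4 (X(E) = -2 - 2 = -4)
(3 - n)*√(1607 + X(-3)) = (3 - 1*10)*√(1607 - 4) = (3 - 10)*√1603 = -7*√1603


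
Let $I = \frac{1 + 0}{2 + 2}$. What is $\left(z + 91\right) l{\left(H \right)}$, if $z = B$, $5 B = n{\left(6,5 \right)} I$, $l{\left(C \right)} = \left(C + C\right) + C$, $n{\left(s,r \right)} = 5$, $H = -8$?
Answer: $-2190$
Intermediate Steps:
$l{\left(C \right)} = 3 C$ ($l{\left(C \right)} = 2 C + C = 3 C$)
$I = \frac{1}{4}$ ($I = 1 \cdot \frac{1}{4} = \frac{1}{4} \approx 0.25$)
$B = \frac{1}{4}$ ($B = \frac{5 \cdot \frac{1}{4}}{5} = \frac{1}{5} \cdot \frac{5}{4} = \frac{1}{4} \approx 0.25$)
$z = \frac{1}{4} \approx 0.25$
$\left(z + 91\right) l{\left(H \right)} = \left(\frac{1}{4} + 91\right) 3 \left(-8\right) = \frac{365}{4} \left(-24\right) = -2190$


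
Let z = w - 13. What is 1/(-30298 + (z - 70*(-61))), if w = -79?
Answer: -1/26120 ≈ -3.8285e-5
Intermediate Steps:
z = -92 (z = -79 - 13 = -92)
1/(-30298 + (z - 70*(-61))) = 1/(-30298 + (-92 - 70*(-61))) = 1/(-30298 + (-92 + 4270)) = 1/(-30298 + 4178) = 1/(-26120) = -1/26120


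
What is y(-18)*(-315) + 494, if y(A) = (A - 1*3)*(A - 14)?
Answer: -211186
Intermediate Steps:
y(A) = (-14 + A)*(-3 + A) (y(A) = (A - 3)*(-14 + A) = (-3 + A)*(-14 + A) = (-14 + A)*(-3 + A))
y(-18)*(-315) + 494 = (42 + (-18)² - 17*(-18))*(-315) + 494 = (42 + 324 + 306)*(-315) + 494 = 672*(-315) + 494 = -211680 + 494 = -211186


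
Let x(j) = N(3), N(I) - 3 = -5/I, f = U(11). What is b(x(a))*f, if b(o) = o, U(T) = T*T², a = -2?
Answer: 5324/3 ≈ 1774.7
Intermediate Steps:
U(T) = T³
f = 1331 (f = 11³ = 1331)
N(I) = 3 - 5/I
x(j) = 4/3 (x(j) = 3 - 5/3 = 4/3)
b(x(a))*f = (4/3)*1331 = 5324/3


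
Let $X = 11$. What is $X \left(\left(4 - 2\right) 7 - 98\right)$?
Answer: $-924$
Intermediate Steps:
$X \left(\left(4 - 2\right) 7 - 98\right) = 11 \left(\left(4 - 2\right) 7 - 98\right) = 11 \left(2 \cdot 7 - 98\right) = 11 \left(14 - 98\right) = 11 \left(-84\right) = -924$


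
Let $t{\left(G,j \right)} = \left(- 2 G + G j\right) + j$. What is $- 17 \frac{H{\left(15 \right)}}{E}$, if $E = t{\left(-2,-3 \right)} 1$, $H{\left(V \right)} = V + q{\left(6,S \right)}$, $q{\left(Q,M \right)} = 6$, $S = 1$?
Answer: $-51$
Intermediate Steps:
$H{\left(V \right)} = 6 + V$ ($H{\left(V \right)} = V + 6 = 6 + V$)
$t{\left(G,j \right)} = j - 2 G + G j$
$E = 7$ ($E = \left(-3 - -4 - -6\right) 1 = \left(-3 + 4 + 6\right) 1 = 7 \cdot 1 = 7$)
$- 17 \frac{H{\left(15 \right)}}{E} = - 17 \frac{6 + 15}{7} = - 17 \cdot 21 \cdot \frac{1}{7} = \left(-17\right) 3 = -51$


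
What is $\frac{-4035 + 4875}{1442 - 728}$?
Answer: $\frac{20}{17} \approx 1.1765$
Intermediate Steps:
$\frac{-4035 + 4875}{1442 - 728} = \frac{840}{714} = 840 \cdot \frac{1}{714} = \frac{20}{17}$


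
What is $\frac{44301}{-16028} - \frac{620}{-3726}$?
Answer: $- \frac{77564083}{29860164} \approx -2.5976$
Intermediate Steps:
$\frac{44301}{-16028} - \frac{620}{-3726} = 44301 \left(- \frac{1}{16028}\right) - - \frac{310}{1863} = - \frac{44301}{16028} + \frac{310}{1863} = - \frac{77564083}{29860164}$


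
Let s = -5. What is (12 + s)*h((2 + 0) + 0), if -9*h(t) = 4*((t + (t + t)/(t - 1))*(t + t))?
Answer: -224/3 ≈ -74.667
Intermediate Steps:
h(t) = -8*t*(t + 2*t/(-1 + t))/9 (h(t) = -4*(t + (t + t)/(t - 1))*(t + t)/9 = -4*(t + (2*t)/(-1 + t))*(2*t)/9 = -4*(t + 2*t/(-1 + t))*(2*t)/9 = -4*2*t*(t + 2*t/(-1 + t))/9 = -8*t*(t + 2*t/(-1 + t))/9)
(12 + s)*h((2 + 0) + 0) = (12 - 5)*(8*((2 + 0) + 0)**2*(-1 - ((2 + 0) + 0))/(9*(-1 + ((2 + 0) + 0)))) = 7*(8*(2 + 0)**2*(-1 - (2 + 0))/(9*(-1 + (2 + 0)))) = 7*((8/9)*2**2*(-1 - 1*2)/(-1 + 2)) = 7*((8/9)*4*(-1 - 2)/1) = 7*((8/9)*4*1*(-3)) = 7*(-32/3) = -224/3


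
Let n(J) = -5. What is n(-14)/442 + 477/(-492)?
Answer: -35549/36244 ≈ -0.98082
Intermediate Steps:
n(-14)/442 + 477/(-492) = -5/442 + 477/(-492) = -5*1/442 + 477*(-1/492) = -5/442 - 159/164 = -35549/36244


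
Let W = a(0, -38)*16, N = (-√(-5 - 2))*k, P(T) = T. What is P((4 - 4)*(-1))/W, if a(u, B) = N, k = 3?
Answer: 0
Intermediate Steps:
N = -3*I*√7 (N = -√(-5 - 2)*3 = -√(-7)*3 = -I*√7*3 = -3*I*√7 ≈ -7.9373*I)
a(u, B) = -3*I*√7
W = -48*I*√7 (W = -3*I*√7*16 = -48*I*√7 ≈ -127.0*I)
P((4 - 4)*(-1))/W = ((4 - 4)*(-1))/((-48*I*√7)) = (0*(-1))*(I*√7/336) = 0*(I*√7/336) = 0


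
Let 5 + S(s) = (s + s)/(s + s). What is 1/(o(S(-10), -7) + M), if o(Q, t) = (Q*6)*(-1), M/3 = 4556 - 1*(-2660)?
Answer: 1/21672 ≈ 4.6142e-5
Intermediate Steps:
S(s) = -4 (S(s) = -5 + (s + s)/(s + s) = -5 + (2*s)/((2*s)) = -5 + (2*s)*(1/(2*s)) = -5 + 1 = -4)
M = 21648 (M = 3*(4556 - 1*(-2660)) = 3*(4556 + 2660) = 3*7216 = 21648)
o(Q, t) = -6*Q (o(Q, t) = (6*Q)*(-1) = -6*Q)
1/(o(S(-10), -7) + M) = 1/(-6*(-4) + 21648) = 1/(24 + 21648) = 1/21672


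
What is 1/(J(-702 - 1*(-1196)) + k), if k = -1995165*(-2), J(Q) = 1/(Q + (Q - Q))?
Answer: 494/1971223021 ≈ 2.5061e-7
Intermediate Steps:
J(Q) = 1/Q (J(Q) = 1/(Q + 0) = 1/Q)
k = 3990330 (k = -221685*(-18) = 3990330)
1/(J(-702 - 1*(-1196)) + k) = 1/(1/(-702 - 1*(-1196)) + 3990330) = 1/(1/(-702 + 1196) + 3990330) = 1/(1/494 + 3990330) = 1/(1971223021/494) = 494/1971223021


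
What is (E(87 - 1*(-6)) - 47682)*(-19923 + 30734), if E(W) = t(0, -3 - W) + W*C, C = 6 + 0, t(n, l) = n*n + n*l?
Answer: -509457564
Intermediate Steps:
t(n, l) = n**2 + l*n
C = 6
E(W) = 6*W (E(W) = 0*((-3 - W) + 0) + W*6 = 0*(-3 - W) + 6*W = 0 + 6*W = 6*W)
(E(87 - 1*(-6)) - 47682)*(-19923 + 30734) = (6*(87 - 1*(-6)) - 47682)*(-19923 + 30734) = (6*(87 + 6) - 47682)*10811 = (6*93 - 47682)*10811 = (558 - 47682)*10811 = -47124*10811 = -509457564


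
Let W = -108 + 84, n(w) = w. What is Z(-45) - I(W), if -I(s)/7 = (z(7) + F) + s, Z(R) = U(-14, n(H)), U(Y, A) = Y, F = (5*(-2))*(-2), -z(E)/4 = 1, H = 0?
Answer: -70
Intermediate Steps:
z(E) = -4 (z(E) = -4*1 = -4)
F = 20 (F = -10*(-2) = 20)
Z(R) = -14
W = -24
I(s) = -112 - 7*s (I(s) = -7*((-4 + 20) + s) = -7*(16 + s) = -112 - 7*s)
Z(-45) - I(W) = -14 - (-112 - 7*(-24)) = -14 - (-112 + 168) = -14 - 1*56 = -14 - 56 = -70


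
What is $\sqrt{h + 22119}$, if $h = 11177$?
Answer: $4 \sqrt{2081} \approx 182.47$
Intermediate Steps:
$\sqrt{h + 22119} = \sqrt{11177 + 22119} = \sqrt{33296} = 4 \sqrt{2081}$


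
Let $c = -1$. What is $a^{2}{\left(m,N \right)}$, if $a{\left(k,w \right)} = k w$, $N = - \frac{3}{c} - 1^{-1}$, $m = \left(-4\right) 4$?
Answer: $1024$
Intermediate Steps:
$m = -16$
$N = 2$ ($N = - \frac{3}{-1} - 1^{-1} = \left(-3\right) \left(-1\right) - 1 = 3 - 1 = 2$)
$a^{2}{\left(m,N \right)} = \left(\left(-16\right) 2\right)^{2} = \left(-32\right)^{2} = 1024$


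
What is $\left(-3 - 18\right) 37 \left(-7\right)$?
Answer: $5439$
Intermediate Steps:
$\left(-3 - 18\right) 37 \left(-7\right) = \left(-21\right) 37 \left(-7\right) = \left(-777\right) \left(-7\right) = 5439$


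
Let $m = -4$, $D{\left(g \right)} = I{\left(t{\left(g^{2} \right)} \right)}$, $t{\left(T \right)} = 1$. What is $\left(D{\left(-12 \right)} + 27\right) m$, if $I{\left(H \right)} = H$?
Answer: $-112$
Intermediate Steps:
$D{\left(g \right)} = 1$
$\left(D{\left(-12 \right)} + 27\right) m = \left(1 + 27\right) \left(-4\right) = 28 \left(-4\right) = -112$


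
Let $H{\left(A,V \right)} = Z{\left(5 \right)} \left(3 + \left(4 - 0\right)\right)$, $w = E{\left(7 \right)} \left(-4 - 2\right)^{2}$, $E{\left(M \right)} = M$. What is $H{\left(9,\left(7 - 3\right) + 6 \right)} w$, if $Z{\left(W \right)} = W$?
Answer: $8820$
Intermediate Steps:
$w = 252$ ($w = 7 \left(-4 - 2\right)^{2} = 7 \left(-6\right)^{2} = 7 \cdot 36 = 252$)
$H{\left(A,V \right)} = 35$ ($H{\left(A,V \right)} = 5 \left(3 + \left(4 - 0\right)\right) = 5 \left(3 + \left(4 + 0\right)\right) = 5 \left(3 + 4\right) = 5 \cdot 7 = 35$)
$H{\left(9,\left(7 - 3\right) + 6 \right)} w = 35 \cdot 252 = 8820$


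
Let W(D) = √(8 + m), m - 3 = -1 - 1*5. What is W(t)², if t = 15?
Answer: 5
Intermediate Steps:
m = -3 (m = 3 + (-1 - 1*5) = 3 + (-1 - 5) = 3 - 6 = -3)
W(D) = √5 (W(D) = √(8 - 3) = √5)
W(t)² = (√5)² = 5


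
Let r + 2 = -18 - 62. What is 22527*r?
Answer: -1847214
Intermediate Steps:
r = -82 (r = -2 + (-18 - 62) = -2 - 80 = -82)
22527*r = 22527*(-82) = -1847214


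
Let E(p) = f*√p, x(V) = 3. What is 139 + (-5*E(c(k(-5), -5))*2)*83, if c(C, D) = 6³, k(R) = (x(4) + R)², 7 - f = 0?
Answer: 139 - 34860*√6 ≈ -85250.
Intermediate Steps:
f = 7 (f = 7 - 1*0 = 7 + 0 = 7)
k(R) = (3 + R)²
c(C, D) = 216
E(p) = 7*√p
139 + (-5*E(c(k(-5), -5))*2)*83 = 139 + (-35*√216*2)*83 = 139 + (-35*6*√6*2)*83 = 139 + (-210*√6*2)*83 = 139 - 420*√6*83 = 139 - 34860*√6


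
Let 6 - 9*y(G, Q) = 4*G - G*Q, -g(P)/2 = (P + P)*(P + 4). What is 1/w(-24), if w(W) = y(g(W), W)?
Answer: 1/5974 ≈ 0.00016739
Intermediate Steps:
g(P) = -4*P*(4 + P) (g(P) = -2*(P + P)*(P + 4) = -2*2*P*(4 + P) = -4*P*(4 + P))
y(G, Q) = 2/3 - 4*G/9 + G*Q/9 (y(G, Q) = 2/3 - (4*G - G*Q)/9 = 2/3 + (-4*G/9 + G*Q/9) = 2/3 - 4*G/9 + G*Q/9)
w(W) = 2/3 - 4*W**2*(4 + W)/9 + 16*W*(4 + W)/9 (w(W) = 2/3 - (-16)*W*(4 + W)/9 + (-4*W*(4 + W))*W/9 = 2/3 + 16*W*(4 + W)/9 - 4*W**2*(4 + W)/9 = 2/3 - 4*W**2*(4 + W)/9 + 16*W*(4 + W)/9)
1/w(-24) = 1/(2/3 - 4/9*(-24)**3 + (64/9)*(-24)) = 1/(2/3 - 4/9*(-13824) - 512/3) = 1/(2/3 + 6144 - 512/3) = 1/5974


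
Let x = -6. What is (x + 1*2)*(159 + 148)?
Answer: -1228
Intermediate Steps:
(x + 1*2)*(159 + 148) = (-6 + 1*2)*(159 + 148) = (-6 + 2)*307 = -4*307 = -1228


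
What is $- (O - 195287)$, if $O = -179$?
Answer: $195466$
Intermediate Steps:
$- (O - 195287) = - (-179 - 195287) = \left(-1\right) \left(-195466\right) = 195466$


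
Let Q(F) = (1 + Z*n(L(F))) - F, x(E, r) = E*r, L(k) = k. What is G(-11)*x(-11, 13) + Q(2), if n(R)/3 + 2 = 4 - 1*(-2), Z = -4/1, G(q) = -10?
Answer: 1381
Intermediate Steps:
Z = -4 (Z = -4*1 = -4)
n(R) = 12 (n(R) = -6 + 3*(4 - 1*(-2)) = -6 + 3*(4 + 2) = -6 + 3*6 = -6 + 18 = 12)
Q(F) = -47 - F (Q(F) = (1 - 4*12) - F = (1 - 48) - F = -47 - F)
G(-11)*x(-11, 13) + Q(2) = -(-110)*13 + (-47 - 1*2) = -10*(-143) + (-47 - 2) = 1430 - 49 = 1381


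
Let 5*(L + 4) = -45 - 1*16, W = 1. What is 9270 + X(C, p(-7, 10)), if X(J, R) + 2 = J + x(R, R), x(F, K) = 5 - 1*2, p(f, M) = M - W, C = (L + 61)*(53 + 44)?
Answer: 68083/5 ≈ 13617.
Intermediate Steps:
L = -81/5 (L = -4 + (-45 - 1*16)/5 = -4 + (-45 - 16)/5 = -4 + (⅕)*(-61) = -4 - 61/5 = -81/5 ≈ -16.200)
C = 21728/5 (C = (-81/5 + 61)*(53 + 44) = (224/5)*97 = 21728/5 ≈ 4345.6)
p(f, M) = -1 + M (p(f, M) = M - 1*1 = M - 1 = -1 + M)
x(F, K) = 3 (x(F, K) = 5 - 2 = 3)
X(J, R) = 1 + J (X(J, R) = -2 + (J + 3) = -2 + (3 + J) = 1 + J)
9270 + X(C, p(-7, 10)) = 9270 + (1 + 21728/5) = 9270 + 21733/5 = 68083/5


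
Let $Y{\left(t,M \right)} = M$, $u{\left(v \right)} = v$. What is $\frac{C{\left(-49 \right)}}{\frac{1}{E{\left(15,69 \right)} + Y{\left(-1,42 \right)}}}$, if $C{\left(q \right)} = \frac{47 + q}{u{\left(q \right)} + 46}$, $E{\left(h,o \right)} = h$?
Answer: $38$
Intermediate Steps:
$C{\left(q \right)} = \frac{47 + q}{46 + q}$ ($C{\left(q \right)} = \frac{47 + q}{q + 46} = \frac{47 + q}{46 + q}$)
$\frac{C{\left(-49 \right)}}{\frac{1}{E{\left(15,69 \right)} + Y{\left(-1,42 \right)}}} = \frac{\frac{1}{46 - 49} \left(47 - 49\right)}{\frac{1}{15 + 42}} = \frac{\frac{1}{-3} \left(-2\right)}{\frac{1}{57}} = \left(- \frac{1}{3}\right) \left(-2\right) \frac{1}{\frac{1}{57}} = \frac{2}{3} \cdot 57 = 38$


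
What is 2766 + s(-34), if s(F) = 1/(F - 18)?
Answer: 143831/52 ≈ 2766.0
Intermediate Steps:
s(F) = 1/(-18 + F)
2766 + s(-34) = 2766 + 1/(-18 - 34) = 2766 + 1/(-52) = 2766 - 1/52 = 143831/52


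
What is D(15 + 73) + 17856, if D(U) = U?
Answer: 17944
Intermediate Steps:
D(15 + 73) + 17856 = (15 + 73) + 17856 = 88 + 17856 = 17944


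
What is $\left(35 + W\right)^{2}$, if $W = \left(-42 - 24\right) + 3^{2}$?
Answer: $484$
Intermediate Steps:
$W = -57$ ($W = -66 + 9 = -57$)
$\left(35 + W\right)^{2} = \left(35 - 57\right)^{2} = \left(-22\right)^{2} = 484$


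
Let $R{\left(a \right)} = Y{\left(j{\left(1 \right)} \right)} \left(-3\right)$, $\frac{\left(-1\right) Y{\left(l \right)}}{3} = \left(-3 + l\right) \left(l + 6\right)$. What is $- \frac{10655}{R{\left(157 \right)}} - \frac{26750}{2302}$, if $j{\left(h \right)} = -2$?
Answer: $\frac{1971281}{41436} \approx 47.574$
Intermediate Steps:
$Y{\left(l \right)} = - 3 \left(-3 + l\right) \left(6 + l\right)$ ($Y{\left(l \right)} = - 3 \left(-3 + l\right) \left(l + 6\right) = - 3 \left(-3 + l\right) \left(6 + l\right)$)
$R{\left(a \right)} = -180$ ($R{\left(a \right)} = \left(54 - -18 - 3 \left(-2\right)^{2}\right) \left(-3\right) = \left(54 + 18 - 12\right) \left(-3\right) = 60 \left(-3\right) = -180$)
$- \frac{10655}{R{\left(157 \right)}} - \frac{26750}{2302} = - \frac{10655}{-180} - \frac{26750}{2302} = \left(-10655\right) \left(- \frac{1}{180}\right) - \frac{13375}{1151} = \frac{2131}{36} - \frac{13375}{1151} = \frac{1971281}{41436}$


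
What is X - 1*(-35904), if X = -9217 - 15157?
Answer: 11530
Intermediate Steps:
X = -24374
X - 1*(-35904) = -24374 - 1*(-35904) = -24374 + 35904 = 11530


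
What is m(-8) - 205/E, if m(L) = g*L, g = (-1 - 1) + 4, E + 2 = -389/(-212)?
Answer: 8580/7 ≈ 1225.7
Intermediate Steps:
E = -35/212 (E = -2 - 389/(-212) = -2 - 389*(-1/212) = -2 + 389/212 = -35/212 ≈ -0.16509)
g = 2 (g = -2 + 4 = 2)
m(L) = 2*L
m(-8) - 205/E = 2*(-8) - 205/(-35/212) = -16 - 205*(-212/35) = -16 + 8692/7 = 8580/7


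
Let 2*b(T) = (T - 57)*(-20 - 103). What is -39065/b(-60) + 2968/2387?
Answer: -1580042/377487 ≈ -4.1857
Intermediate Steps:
b(T) = 7011/2 - 123*T/2 (b(T) = ((T - 57)*(-20 - 103))/2 = ((-57 + T)*(-123))/2 = (7011 - 123*T)/2 = 7011/2 - 123*T/2)
-39065/b(-60) + 2968/2387 = -39065/(7011/2 - 123/2*(-60)) + 2968/2387 = -39065/(7011/2 + 3690) + 2968*(1/2387) = -39065/14391/2 + 424/341 = -39065*2/14391 + 424/341 = -6010/1107 + 424/341 = -1580042/377487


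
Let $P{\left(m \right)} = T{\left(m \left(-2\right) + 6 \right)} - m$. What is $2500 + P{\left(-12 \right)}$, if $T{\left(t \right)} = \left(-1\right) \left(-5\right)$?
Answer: $2517$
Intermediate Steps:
$T{\left(t \right)} = 5$
$P{\left(m \right)} = 5 - m$
$2500 + P{\left(-12 \right)} = 2500 + \left(5 - -12\right) = 2500 + \left(5 + 12\right) = 2500 + 17 = 2517$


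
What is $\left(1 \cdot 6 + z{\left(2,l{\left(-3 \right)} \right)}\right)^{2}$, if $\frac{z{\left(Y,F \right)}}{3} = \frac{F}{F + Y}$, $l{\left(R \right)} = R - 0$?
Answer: $225$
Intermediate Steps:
$l{\left(R \right)} = R$ ($l{\left(R \right)} = R + 0 = R$)
$z{\left(Y,F \right)} = \frac{3 F}{F + Y}$ ($z{\left(Y,F \right)} = 3 \frac{F}{F + Y} = \frac{3 F}{F + Y}$)
$\left(1 \cdot 6 + z{\left(2,l{\left(-3 \right)} \right)}\right)^{2} = \left(1 \cdot 6 + 3 \left(-3\right) \frac{1}{-3 + 2}\right)^{2} = \left(6 + 3 \left(-3\right) \frac{1}{-1}\right)^{2} = \left(6 + 3 \left(-3\right) \left(-1\right)\right)^{2} = \left(6 + 9\right)^{2} = 15^{2} = 225$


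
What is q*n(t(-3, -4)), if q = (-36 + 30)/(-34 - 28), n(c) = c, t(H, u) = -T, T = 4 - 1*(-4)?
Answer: -24/31 ≈ -0.77419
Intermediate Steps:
T = 8 (T = 4 + 4 = 8)
t(H, u) = -8 (t(H, u) = -1*8 = -8)
q = 3/31 (q = -6/(-62) = -6*(-1/62) = 3/31 ≈ 0.096774)
q*n(t(-3, -4)) = (3/31)*(-8) = -24/31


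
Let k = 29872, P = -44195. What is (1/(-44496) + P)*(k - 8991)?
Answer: -41062501555201/44496 ≈ -9.2284e+8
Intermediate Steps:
(1/(-44496) + P)*(k - 8991) = (1/(-44496) - 44195)*(29872 - 8991) = (-1/44496 - 44195)*20881 = -1966500721/44496*20881 = -41062501555201/44496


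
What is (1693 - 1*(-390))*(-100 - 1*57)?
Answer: -327031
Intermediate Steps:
(1693 - 1*(-390))*(-100 - 1*57) = (1693 + 390)*(-100 - 57) = 2083*(-157) = -327031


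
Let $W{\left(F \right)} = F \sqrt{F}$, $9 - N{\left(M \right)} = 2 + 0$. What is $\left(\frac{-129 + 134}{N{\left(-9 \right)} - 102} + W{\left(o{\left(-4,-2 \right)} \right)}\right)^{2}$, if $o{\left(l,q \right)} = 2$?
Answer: $\frac{2889}{361} - \frac{4 \sqrt{2}}{19} \approx 7.705$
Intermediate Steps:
$N{\left(M \right)} = 7$ ($N{\left(M \right)} = 9 - \left(2 + 0\right) = 9 - 2 = 7$)
$W{\left(F \right)} = F^{\frac{3}{2}}$
$\left(\frac{-129 + 134}{N{\left(-9 \right)} - 102} + W{\left(o{\left(-4,-2 \right)} \right)}\right)^{2} = \left(\frac{-129 + 134}{7 - 102} + 2^{\frac{3}{2}}\right)^{2} = \left(\frac{5}{-95} + 2 \sqrt{2}\right)^{2} = \left(5 \left(- \frac{1}{95}\right) + 2 \sqrt{2}\right)^{2} = \left(- \frac{1}{19} + 2 \sqrt{2}\right)^{2}$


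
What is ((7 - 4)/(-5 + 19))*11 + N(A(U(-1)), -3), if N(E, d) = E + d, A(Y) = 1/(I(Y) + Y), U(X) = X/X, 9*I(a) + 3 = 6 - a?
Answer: 27/154 ≈ 0.17532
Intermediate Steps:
I(a) = ⅓ - a/9 (I(a) = -⅓ + (6 - a)/9 = -⅓ + (⅔ - a/9) = ⅓ - a/9)
U(X) = 1
A(Y) = 1/(⅓ + 8*Y/9) (A(Y) = 1/((⅓ - Y/9) + Y) = 1/(⅓ + 8*Y/9))
((7 - 4)/(-5 + 19))*11 + N(A(U(-1)), -3) = ((7 - 4)/(-5 + 19))*11 + (9/(3 + 8*1) - 3) = (3/14)*11 + (9/(3 + 8) - 3) = (3*(1/14))*11 + (9/11 - 3) = (3/14)*11 + (9*(1/11) - 3) = 33/14 + (9/11 - 3) = 33/14 - 24/11 = 27/154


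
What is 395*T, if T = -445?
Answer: -175775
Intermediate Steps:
395*T = 395*(-445) = -175775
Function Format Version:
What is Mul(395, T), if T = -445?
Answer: -175775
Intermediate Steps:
Mul(395, T) = Mul(395, -445) = -175775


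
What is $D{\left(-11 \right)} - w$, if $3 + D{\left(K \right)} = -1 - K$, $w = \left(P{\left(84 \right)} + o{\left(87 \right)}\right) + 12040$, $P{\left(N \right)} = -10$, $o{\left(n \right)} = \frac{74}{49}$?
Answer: $- \frac{589201}{49} \approx -12025.0$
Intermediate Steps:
$o{\left(n \right)} = \frac{74}{49}$ ($o{\left(n \right)} = 74 \cdot \frac{1}{49} = \frac{74}{49}$)
$w = \frac{589544}{49}$ ($w = \left(-10 + \frac{74}{49}\right) + 12040 = - \frac{416}{49} + 12040 = \frac{589544}{49} \approx 12032.0$)
$D{\left(K \right)} = -4 - K$ ($D{\left(K \right)} = -3 - \left(1 + K\right) = -4 - K$)
$D{\left(-11 \right)} - w = \left(-4 - -11\right) - \frac{589544}{49} = \left(-4 + 11\right) - \frac{589544}{49} = 7 - \frac{589544}{49} = - \frac{589201}{49}$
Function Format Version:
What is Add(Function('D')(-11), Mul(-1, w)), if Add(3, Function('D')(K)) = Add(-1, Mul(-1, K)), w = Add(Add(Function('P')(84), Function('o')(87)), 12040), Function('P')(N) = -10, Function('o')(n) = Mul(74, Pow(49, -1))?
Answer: Rational(-589201, 49) ≈ -12025.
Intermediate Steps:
Function('o')(n) = Rational(74, 49) (Function('o')(n) = Mul(74, Rational(1, 49)) = Rational(74, 49))
w = Rational(589544, 49) (w = Add(Add(-10, Rational(74, 49)), 12040) = Add(Rational(-416, 49), 12040) = Rational(589544, 49) ≈ 12032.)
Function('D')(K) = Add(-4, Mul(-1, K)) (Function('D')(K) = Add(-3, Add(-1, Mul(-1, K))) = Add(-4, Mul(-1, K)))
Add(Function('D')(-11), Mul(-1, w)) = Add(Add(-4, Mul(-1, -11)), Mul(-1, Rational(589544, 49))) = Add(Add(-4, 11), Rational(-589544, 49)) = Add(7, Rational(-589544, 49)) = Rational(-589201, 49)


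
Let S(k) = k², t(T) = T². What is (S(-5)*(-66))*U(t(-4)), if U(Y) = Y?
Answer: -26400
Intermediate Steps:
(S(-5)*(-66))*U(t(-4)) = ((-5)²*(-66))*(-4)² = (25*(-66))*16 = -1650*16 = -26400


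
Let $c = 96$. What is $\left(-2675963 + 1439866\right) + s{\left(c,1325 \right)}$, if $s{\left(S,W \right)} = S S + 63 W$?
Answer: $-1143406$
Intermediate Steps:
$s{\left(S,W \right)} = S^{2} + 63 W$
$\left(-2675963 + 1439866\right) + s{\left(c,1325 \right)} = \left(-2675963 + 1439866\right) + \left(96^{2} + 63 \cdot 1325\right) = -1236097 + \left(9216 + 83475\right) = -1236097 + 92691 = -1143406$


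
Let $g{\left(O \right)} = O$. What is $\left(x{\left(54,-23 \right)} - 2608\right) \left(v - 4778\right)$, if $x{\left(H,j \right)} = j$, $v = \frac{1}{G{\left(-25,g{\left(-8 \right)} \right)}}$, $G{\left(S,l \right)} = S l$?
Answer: $\frac{2514180969}{200} \approx 1.2571 \cdot 10^{7}$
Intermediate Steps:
$v = \frac{1}{200}$ ($v = \frac{1}{\left(-25\right) \left(-8\right)} = \frac{1}{200} \approx 0.005$)
$\left(x{\left(54,-23 \right)} - 2608\right) \left(v - 4778\right) = \left(-23 - 2608\right) \left(\frac{1}{200} - 4778\right) = \left(-2631\right) \left(- \frac{955599}{200}\right) = \frac{2514180969}{200}$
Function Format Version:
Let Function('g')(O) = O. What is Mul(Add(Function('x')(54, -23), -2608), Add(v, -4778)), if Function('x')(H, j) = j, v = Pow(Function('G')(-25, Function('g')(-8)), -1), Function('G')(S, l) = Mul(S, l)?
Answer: Rational(2514180969, 200) ≈ 1.2571e+7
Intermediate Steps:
v = Rational(1, 200) (v = Pow(Mul(-25, -8), -1) = Pow(200, -1) = Rational(1, 200) ≈ 0.0050000)
Mul(Add(Function('x')(54, -23), -2608), Add(v, -4778)) = Mul(Add(-23, -2608), Add(Rational(1, 200), -4778)) = Mul(-2631, Rational(-955599, 200)) = Rational(2514180969, 200)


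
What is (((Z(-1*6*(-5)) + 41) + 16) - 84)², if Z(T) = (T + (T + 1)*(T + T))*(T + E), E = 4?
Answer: 4125878289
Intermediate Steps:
Z(T) = (4 + T)*(T + 2*T*(1 + T)) (Z(T) = (T + (T + 1)*(T + T))*(T + 4) = (T + (1 + T)*(2*T))*(4 + T) = (T + 2*T*(1 + T))*(4 + T) = (4 + T)*(T + 2*T*(1 + T)))
(((Z(-1*6*(-5)) + 41) + 16) - 84)² = ((((-1*6*(-5))*(12 + 2*(-1*6*(-5))² + 11*(-1*6*(-5))) + 41) + 16) - 84)² = ((((-6*(-5))*(12 + 2*(-6*(-5))² + 11*(-6*(-5))) + 41) + 16) - 84)² = (((30*(12 + 2*30² + 11*30) + 41) + 16) - 84)² = (((30*(12 + 2*900 + 330) + 41) + 16) - 84)² = (((30*(12 + 1800 + 330) + 41) + 16) - 84)² = (((30*2142 + 41) + 16) - 84)² = (((64260 + 41) + 16) - 84)² = ((64301 + 16) - 84)² = (64317 - 84)² = 64233² = 4125878289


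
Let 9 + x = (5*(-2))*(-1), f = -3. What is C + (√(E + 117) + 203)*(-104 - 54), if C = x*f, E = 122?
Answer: -32077 - 158*√239 ≈ -34520.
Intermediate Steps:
x = 1 (x = -9 + (5*(-2))*(-1) = -9 - 10*(-1) = -9 + 10 = 1)
C = -3 (C = 1*(-3) = -3)
C + (√(E + 117) + 203)*(-104 - 54) = -3 + (√(122 + 117) + 203)*(-104 - 54) = -3 + (√239 + 203)*(-158) = -3 + (203 + √239)*(-158) = -3 + (-32074 - 158*√239) = -32077 - 158*√239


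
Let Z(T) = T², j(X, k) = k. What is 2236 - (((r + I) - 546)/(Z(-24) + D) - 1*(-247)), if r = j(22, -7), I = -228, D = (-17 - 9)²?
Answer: 2491009/1252 ≈ 1989.6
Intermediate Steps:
D = 676 (D = (-26)² = 676)
r = -7
2236 - (((r + I) - 546)/(Z(-24) + D) - 1*(-247)) = 2236 - (((-7 - 228) - 546)/((-24)² + 676) - 1*(-247)) = 2236 - ((-235 - 546)/(576 + 676) + 247) = 2236 - (-781/1252 + 247) = 2236 - 1*308463/1252 = 2236 - 308463/1252 = 2491009/1252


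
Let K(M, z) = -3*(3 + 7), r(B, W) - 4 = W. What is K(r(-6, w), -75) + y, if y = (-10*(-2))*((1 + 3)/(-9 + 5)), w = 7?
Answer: -50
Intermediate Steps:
r(B, W) = 4 + W
K(M, z) = -30 (K(M, z) = -3*10 = -30)
y = -20 (y = 20*(4/(-4)) = 20*(4*(-¼)) = 20*(-1) = -20)
K(r(-6, w), -75) + y = -30 - 20 = -50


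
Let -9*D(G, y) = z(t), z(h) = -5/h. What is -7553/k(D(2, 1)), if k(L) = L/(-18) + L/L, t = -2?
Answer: -349596/47 ≈ -7438.2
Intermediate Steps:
D(G, y) = -5/18 (D(G, y) = -(-5)/(9*(-2)) = -(-5)*(-1)/(9*2) = -1/9*5/2 = -5/18)
k(L) = 1 - L/18 (k(L) = L*(-1/18) + 1 = -L/18 + 1 = 1 - L/18)
-7553/k(D(2, 1)) = -7553/(1 - 1/18*(-5/18)) = -7553/(1 + 5/324) = -7553/329/324 = -7553*324/329 = -349596/47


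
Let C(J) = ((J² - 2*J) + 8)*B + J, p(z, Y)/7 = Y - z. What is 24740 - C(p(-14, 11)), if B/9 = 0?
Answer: 24565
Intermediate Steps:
p(z, Y) = -7*z + 7*Y (p(z, Y) = 7*(Y - z) = -7*z + 7*Y)
B = 0 (B = 9*0 = 0)
C(J) = J (C(J) = ((J² - 2*J) + 8)*0 + J = (8 + J² - 2*J)*0 + J = 0 + J = J)
24740 - C(p(-14, 11)) = 24740 - (-7*(-14) + 7*11) = 24740 - (98 + 77) = 24740 - 1*175 = 24740 - 175 = 24565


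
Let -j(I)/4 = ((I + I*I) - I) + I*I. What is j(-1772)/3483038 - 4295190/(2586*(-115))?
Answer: 124831854219/17263677847 ≈ 7.2309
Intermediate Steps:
j(I) = -8*I² (j(I) = -4*(((I + I*I) - I) + I*I) = -4*(((I + I²) - I) + I²) = -4*(I² + I²) = -8*I²)
j(-1772)/3483038 - 4295190/(2586*(-115)) = -8*(-1772)²/3483038 - 4295190/(2586*(-115)) = -8*3139984*(1/3483038) - 4295190/(-297390) = -25119872*1/3483038 - 4295190*(-1/297390) = -12559936/1741519 + 143173/9913 = 124831854219/17263677847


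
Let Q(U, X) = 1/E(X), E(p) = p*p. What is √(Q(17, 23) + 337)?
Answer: √178274/23 ≈ 18.358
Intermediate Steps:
E(p) = p²
Q(U, X) = X⁻² (Q(U, X) = 1/(X²) = X⁻²)
√(Q(17, 23) + 337) = √(23⁻² + 337) = √(1/529 + 337) = √(178274/529) = √178274/23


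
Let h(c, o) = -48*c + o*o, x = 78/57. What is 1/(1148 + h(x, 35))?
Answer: 19/43839 ≈ 0.00043340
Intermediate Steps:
x = 26/19 (x = 78*(1/57) = 26/19 ≈ 1.3684)
h(c, o) = o² - 48*c (h(c, o) = -48*c + o² = o² - 48*c)
1/(1148 + h(x, 35)) = 1/(1148 + (35² - 48*26/19)) = 1/(1148 + (1225 - 1248/19)) = 1/(1148 + 22027/19) = 1/(43839/19) = 19/43839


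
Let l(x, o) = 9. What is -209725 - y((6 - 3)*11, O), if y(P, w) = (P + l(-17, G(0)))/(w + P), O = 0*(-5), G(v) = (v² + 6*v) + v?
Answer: -2306989/11 ≈ -2.0973e+5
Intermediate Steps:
G(v) = v² + 7*v
O = 0
y(P, w) = (9 + P)/(P + w) (y(P, w) = (P + 9)/(w + P) = (9 + P)/(P + w))
-209725 - y((6 - 3)*11, O) = -209725 - (9 + (6 - 3)*11)/((6 - 3)*11 + 0) = -209725 - (9 + 3*11)/(3*11 + 0) = -209725 - (9 + 33)/(33 + 0) = -209725 - 42/33 = -209725 - 1*14/11 = -209725 - 14/11 = -2306989/11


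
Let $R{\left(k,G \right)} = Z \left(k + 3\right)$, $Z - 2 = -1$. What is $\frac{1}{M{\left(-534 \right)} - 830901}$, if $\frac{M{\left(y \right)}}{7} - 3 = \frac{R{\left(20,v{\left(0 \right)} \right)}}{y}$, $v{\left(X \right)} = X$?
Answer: $- \frac{534}{443690081} \approx -1.2035 \cdot 10^{-6}$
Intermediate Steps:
$Z = 1$ ($Z = 2 - 1 = 1$)
$R{\left(k,G \right)} = 3 + k$ ($R{\left(k,G \right)} = 1 \left(k + 3\right) = 1 \left(3 + k\right) = 3 + k$)
$M{\left(y \right)} = 21 + \frac{161}{y}$ ($M{\left(y \right)} = 21 + 7 \frac{3 + 20}{y} = 21 + 7 \frac{23}{y} = 21 + \frac{161}{y}$)
$\frac{1}{M{\left(-534 \right)} - 830901} = \frac{1}{\left(21 + \frac{161}{-534}\right) - 830901} = \frac{1}{\left(21 + 161 \left(- \frac{1}{534}\right)\right) - 830901} = \frac{1}{\left(21 - \frac{161}{534}\right) - 830901} = \frac{1}{\frac{11053}{534} - 830901} = \frac{1}{- \frac{443690081}{534}} = - \frac{534}{443690081}$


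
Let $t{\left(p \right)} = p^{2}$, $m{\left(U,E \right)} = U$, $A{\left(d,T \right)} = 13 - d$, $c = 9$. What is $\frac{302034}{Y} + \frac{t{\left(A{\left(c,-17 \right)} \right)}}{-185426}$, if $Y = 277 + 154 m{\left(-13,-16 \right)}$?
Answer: $- \frac{405833218}{2317825} \approx -175.09$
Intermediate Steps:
$Y = -1725$ ($Y = 277 + 154 \left(-13\right) = 277 - 2002 = -1725$)
$\frac{302034}{Y} + \frac{t{\left(A{\left(c,-17 \right)} \right)}}{-185426} = \frac{302034}{-1725} + \frac{\left(13 - 9\right)^{2}}{-185426} = 302034 \left(- \frac{1}{1725}\right) + \left(13 - 9\right)^{2} \left(- \frac{1}{185426}\right) = - \frac{100678}{575} + 4^{2} \left(- \frac{1}{185426}\right) = - \frac{100678}{575} + 16 \left(- \frac{1}{185426}\right) = - \frac{100678}{575} - \frac{8}{92713} = - \frac{405833218}{2317825}$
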